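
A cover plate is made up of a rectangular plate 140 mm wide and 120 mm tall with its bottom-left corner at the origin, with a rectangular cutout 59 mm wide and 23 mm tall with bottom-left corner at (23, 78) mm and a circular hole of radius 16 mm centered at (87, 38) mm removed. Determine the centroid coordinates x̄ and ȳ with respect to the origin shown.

x̄ = 70.69 mm, ȳ = 58.47 mm

Part | A | x̄ᵢ | ȳᵢ | A·x̄ᵢ | A·ȳᵢ
plate | 16800.00 | 70.00 | 60.00 | 1176000.00 | 1008000.00
hole 1 | -1357.00 | 52.50 | 89.50 | -71242.50 | -121451.50
hole 2 | -804.25 | 87.00 | 38.00 | -69969.55 | -30561.41
Σ | 14638.75 |  |  | 1034787.95 | 855987.09
x̄ = 1034787.95 / 14638.75 = 70.69 mm
ȳ = 855987.09 / 14638.75 = 58.47 mm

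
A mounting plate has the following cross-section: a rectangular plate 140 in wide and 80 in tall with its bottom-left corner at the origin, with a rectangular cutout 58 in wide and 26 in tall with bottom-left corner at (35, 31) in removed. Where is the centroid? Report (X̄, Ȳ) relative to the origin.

X̄ = 70.93 in, Ȳ = 39.38 in

plate: A = 140 × 80 = 11200.00, centroid at (70.00, 40.00).
hole: A = −(58 × 26) = -1508.00, centroid at (64.00, 44.00).
ΣA = 9692.00 in²
ΣAX̄ = (11200.00)(70.00) + (-1508.00)(64.00) = 687488.00 in³
ΣAȲ = (11200.00)(40.00) + (-1508.00)(44.00) = 381648.00 in³
X̄ = 687488.00 / 9692.00 = 70.93 in
Ȳ = 381648.00 / 9692.00 = 39.38 in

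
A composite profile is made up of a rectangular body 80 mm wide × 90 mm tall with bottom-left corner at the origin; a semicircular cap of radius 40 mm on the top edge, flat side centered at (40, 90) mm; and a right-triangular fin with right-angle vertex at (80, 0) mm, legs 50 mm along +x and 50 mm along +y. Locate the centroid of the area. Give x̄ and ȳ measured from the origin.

x̄ = 46.46 mm, ȳ = 55.98 mm

rectangular body: A = 80 × 90 = 7200.00, centroid at (40.00, 45.00).
semicircular top: A = ½π·40² = 2513.27, centroid at (40.00, 106.98).
triangular fin: A = ½·50·50 = 1250.00, centroid at (96.67, 16.67).
ΣA = 10963.27 mm², ΣAx̄ = 509364.30 mm³, ΣAȳ = 613694.67 mm³.
x̄ = 509364.30/10963.27 = 46.46 mm; ȳ = 613694.67/10963.27 = 55.98 mm.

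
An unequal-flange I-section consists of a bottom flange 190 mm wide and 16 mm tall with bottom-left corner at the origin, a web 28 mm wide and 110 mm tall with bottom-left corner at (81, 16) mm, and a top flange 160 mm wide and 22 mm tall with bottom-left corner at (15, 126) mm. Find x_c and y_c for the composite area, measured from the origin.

x_c = 95.00 mm, y_c = 75.23 mm

bottom flange: A = 190 × 16 = 3040.00, centroid at (95.00, 8.00).
web: A = 28 × 110 = 3080.00, centroid at (95.00, 71.00).
top flange: A = 160 × 22 = 3520.00, centroid at (95.00, 137.00).
ΣA = 9640.00 mm², ΣAx_c = 915800.00 mm³, ΣAy_c = 725240.00 mm³.
x_c = 915800.00/9640.00 = 95.00 mm; y_c = 725240.00/9640.00 = 75.23 mm.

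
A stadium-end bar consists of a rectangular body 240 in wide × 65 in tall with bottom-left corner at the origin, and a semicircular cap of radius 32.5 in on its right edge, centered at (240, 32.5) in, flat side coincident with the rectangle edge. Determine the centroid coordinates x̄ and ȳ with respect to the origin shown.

x̄ = 132.86 in, ȳ = 32.50 in

rectangular body: A = 240 × 65 = 15600.00, centroid at (120.00, 32.50).
semicircular end: A = ½π·32.5² = 1659.15, centroid at (253.79, 32.50).
ΣA = 17259.15 in²
ΣAx̄ = (15600.00)(120.00) + (1659.15)(253.79) = 2293082.29 in³
ΣAȳ = (15600.00)(32.50) + (1659.15)(32.50) = 560922.49 in³
x̄ = 2293082.29 / 17259.15 = 132.86 in
ȳ = 560922.49 / 17259.15 = 32.50 in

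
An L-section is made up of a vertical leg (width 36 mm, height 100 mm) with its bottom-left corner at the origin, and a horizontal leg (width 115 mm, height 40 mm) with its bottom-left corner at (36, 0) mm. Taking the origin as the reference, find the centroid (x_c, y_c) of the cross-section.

Part | A | x̄ᵢ | ȳᵢ | A·x̄ᵢ | A·ȳᵢ
vertical leg | 3600.00 | 18.00 | 50.00 | 64800.00 | 180000.00
horizontal leg | 4600.00 | 93.50 | 20.00 | 430100.00 | 92000.00
Σ | 8200.00 |  |  | 494900.00 | 272000.00
x_c = 494900.00 / 8200.00 = 60.35 mm
y_c = 272000.00 / 8200.00 = 33.17 mm

x_c = 60.35 mm, y_c = 33.17 mm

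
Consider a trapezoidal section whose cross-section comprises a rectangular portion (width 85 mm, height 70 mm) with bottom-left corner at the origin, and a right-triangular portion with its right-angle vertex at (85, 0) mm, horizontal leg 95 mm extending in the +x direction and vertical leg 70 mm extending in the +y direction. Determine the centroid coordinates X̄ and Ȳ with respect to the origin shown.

Part | A | x̄ᵢ | ȳᵢ | A·x̄ᵢ | A·ȳᵢ
rectangular portion | 5950.00 | 42.50 | 35.00 | 252875.00 | 208250.00
triangular portion | 3325.00 | 116.67 | 23.33 | 387916.67 | 77583.33
Σ | 9275.00 |  |  | 640791.67 | 285833.33
X̄ = 640791.67 / 9275.00 = 69.09 mm
Ȳ = 285833.33 / 9275.00 = 30.82 mm

X̄ = 69.09 mm, Ȳ = 30.82 mm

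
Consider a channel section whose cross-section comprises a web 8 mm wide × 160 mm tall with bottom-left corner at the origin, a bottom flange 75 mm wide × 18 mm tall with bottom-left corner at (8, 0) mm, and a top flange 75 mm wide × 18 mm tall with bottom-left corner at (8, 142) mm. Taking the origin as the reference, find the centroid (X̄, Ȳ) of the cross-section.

X̄ = 32.15 mm, Ȳ = 80.00 mm

web: A = 8 × 160 = 1280.00, centroid at (4.00, 80.00).
bottom flange: A = 75 × 18 = 1350.00, centroid at (45.50, 9.00).
top flange: A = 75 × 18 = 1350.00, centroid at (45.50, 151.00).
ΣA = 3980.00 mm²
ΣAX̄ = (1280.00)(4.00) + (1350.00)(45.50) + (1350.00)(45.50) = 127970.00 mm³
ΣAȲ = (1280.00)(80.00) + (1350.00)(9.00) + (1350.00)(151.00) = 318400.00 mm³
X̄ = 127970.00 / 3980.00 = 32.15 mm
Ȳ = 318400.00 / 3980.00 = 80.00 mm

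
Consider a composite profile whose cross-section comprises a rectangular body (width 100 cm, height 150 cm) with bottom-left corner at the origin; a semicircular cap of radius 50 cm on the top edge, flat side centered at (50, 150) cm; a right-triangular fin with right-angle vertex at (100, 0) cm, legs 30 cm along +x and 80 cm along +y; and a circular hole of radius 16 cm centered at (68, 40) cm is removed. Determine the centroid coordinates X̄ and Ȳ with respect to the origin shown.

rectangular body: A = 100 × 150 = 15000.00, centroid at (50.00, 75.00).
semicircular top: A = ½π·50² = 3926.99, centroid at (50.00, 171.22).
triangular fin: A = ½·30·80 = 1200.00, centroid at (110.00, 26.67).
hole: A = −π·16² = -804.25, centroid at (68.00, 40.00).
ΣA = 19322.74 cm², ΣAX̄ = 1023660.70 cm³, ΣAȲ = 1797212.05 cm³.
X̄ = 1023660.70/19322.74 = 52.98 cm; Ȳ = 1797212.05/19322.74 = 93.01 cm.

X̄ = 52.98 cm, Ȳ = 93.01 cm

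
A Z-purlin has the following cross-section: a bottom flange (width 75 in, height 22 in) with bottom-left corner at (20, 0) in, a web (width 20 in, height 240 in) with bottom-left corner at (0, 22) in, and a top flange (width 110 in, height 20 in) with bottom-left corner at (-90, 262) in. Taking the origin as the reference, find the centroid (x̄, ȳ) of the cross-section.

bottom flange: A = 75 × 22 = 1650.00, centroid at (57.50, 11.00).
web: A = 20 × 240 = 4800.00, centroid at (10.00, 142.00).
top flange: A = 110 × 20 = 2200.00, centroid at (-35.00, 272.00).
ΣA = 8650.00 in²
ΣAx̄ = (1650.00)(57.50) + (4800.00)(10.00) + (2200.00)(-35.00) = 65875.00 in³
ΣAȳ = (1650.00)(11.00) + (4800.00)(142.00) + (2200.00)(272.00) = 1298150.00 in³
x̄ = 65875.00 / 8650.00 = 7.62 in
ȳ = 1298150.00 / 8650.00 = 150.08 in

x̄ = 7.62 in, ȳ = 150.08 in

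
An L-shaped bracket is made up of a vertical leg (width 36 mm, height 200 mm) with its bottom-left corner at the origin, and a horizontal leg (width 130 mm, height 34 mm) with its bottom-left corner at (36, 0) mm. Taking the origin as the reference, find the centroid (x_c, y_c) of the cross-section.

x_c = 49.57 mm, y_c = 68.43 mm

vertical leg: A = 36 × 200 = 7200.00, centroid at (18.00, 100.00).
horizontal leg: A = 130 × 34 = 4420.00, centroid at (101.00, 17.00).
ΣA = 11620.00 mm², ΣAx_c = 576020.00 mm³, ΣAy_c = 795140.00 mm³.
x_c = 576020.00/11620.00 = 49.57 mm; y_c = 795140.00/11620.00 = 68.43 mm.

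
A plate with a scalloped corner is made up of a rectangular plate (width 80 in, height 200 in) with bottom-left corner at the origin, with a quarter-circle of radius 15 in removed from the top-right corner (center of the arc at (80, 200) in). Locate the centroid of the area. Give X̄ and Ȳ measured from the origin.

X̄ = 39.62 in, Ȳ = 98.95 in

plate: A = 80 × 200 = 16000.00, centroid at (40.00, 100.00).
removed quarter-circle: A = −¼π·15² = -176.71, centroid at (73.63, 193.63).
ΣA = 15823.29 in², ΣAX̄ = 626987.83 in³, ΣAȲ = 1565782.08 in³.
X̄ = 626987.83/15823.29 = 39.62 in; Ȳ = 1565782.08/15823.29 = 98.95 in.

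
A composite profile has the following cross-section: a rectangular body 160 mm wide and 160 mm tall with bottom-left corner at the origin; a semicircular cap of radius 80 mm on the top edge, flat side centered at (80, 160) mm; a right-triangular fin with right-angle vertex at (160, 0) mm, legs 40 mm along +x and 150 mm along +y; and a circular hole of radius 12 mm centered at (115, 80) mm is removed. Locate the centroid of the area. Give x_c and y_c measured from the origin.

x_c = 86.92 mm, y_c = 107.63 mm

Part | A | x̄ᵢ | ȳᵢ | A·x̄ᵢ | A·ȳᵢ
rectangular body | 25600.00 | 80.00 | 80.00 | 2048000.00 | 2048000.00
semicircular top | 10053.10 | 80.00 | 193.95 | 804247.72 | 1949828.77
triangular fin | 3000.00 | 173.33 | 50.00 | 520000.00 | 150000.00
hole | -452.39 | 115.00 | 80.00 | -52024.77 | -36191.15
Σ | 38200.71 |  |  | 3320222.94 | 4111637.62
x_c = 3320222.94 / 38200.71 = 86.92 mm
y_c = 4111637.62 / 38200.71 = 107.63 mm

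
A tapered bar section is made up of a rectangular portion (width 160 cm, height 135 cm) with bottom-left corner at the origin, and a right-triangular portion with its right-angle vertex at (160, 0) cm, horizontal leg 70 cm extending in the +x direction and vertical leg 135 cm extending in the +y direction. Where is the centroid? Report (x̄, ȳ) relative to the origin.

Part | A | x̄ᵢ | ȳᵢ | A·x̄ᵢ | A·ȳᵢ
rectangular portion | 21600.00 | 80.00 | 67.50 | 1728000.00 | 1458000.00
triangular portion | 4725.00 | 183.33 | 45.00 | 866250.00 | 212625.00
Σ | 26325.00 |  |  | 2594250.00 | 1670625.00
x̄ = 2594250.00 / 26325.00 = 98.55 cm
ȳ = 1670625.00 / 26325.00 = 63.46 cm

x̄ = 98.55 cm, ȳ = 63.46 cm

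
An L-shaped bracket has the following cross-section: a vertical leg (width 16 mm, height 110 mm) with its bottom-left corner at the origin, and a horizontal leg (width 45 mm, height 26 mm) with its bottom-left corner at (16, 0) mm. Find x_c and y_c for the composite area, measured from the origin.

Part | A | x̄ᵢ | ȳᵢ | A·x̄ᵢ | A·ȳᵢ
vertical leg | 1760.00 | 8.00 | 55.00 | 14080.00 | 96800.00
horizontal leg | 1170.00 | 38.50 | 13.00 | 45045.00 | 15210.00
Σ | 2930.00 |  |  | 59125.00 | 112010.00
x_c = 59125.00 / 2930.00 = 20.18 mm
y_c = 112010.00 / 2930.00 = 38.23 mm

x_c = 20.18 mm, y_c = 38.23 mm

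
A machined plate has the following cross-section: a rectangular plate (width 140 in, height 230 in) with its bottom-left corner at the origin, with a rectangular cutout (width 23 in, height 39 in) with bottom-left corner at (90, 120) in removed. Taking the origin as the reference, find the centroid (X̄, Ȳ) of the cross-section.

Part | A | x̄ᵢ | ȳᵢ | A·x̄ᵢ | A·ȳᵢ
plate | 32200.00 | 70.00 | 115.00 | 2254000.00 | 3703000.00
hole | -897.00 | 101.50 | 139.50 | -91045.50 | -125131.50
Σ | 31303.00 |  |  | 2162954.50 | 3577868.50
X̄ = 2162954.50 / 31303.00 = 69.10 in
Ȳ = 3577868.50 / 31303.00 = 114.30 in

X̄ = 69.10 in, Ȳ = 114.30 in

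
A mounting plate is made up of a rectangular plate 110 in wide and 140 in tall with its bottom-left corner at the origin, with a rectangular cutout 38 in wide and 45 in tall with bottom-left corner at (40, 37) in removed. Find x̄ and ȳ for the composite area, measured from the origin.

x̄ = 54.50 in, ȳ = 71.31 in

plate: A = 110 × 140 = 15400.00, centroid at (55.00, 70.00).
hole: A = −(38 × 45) = -1710.00, centroid at (59.00, 59.50).
ΣA = 13690.00 in², ΣAx̄ = 746110.00 in³, ΣAȳ = 976255.00 in³.
x̄ = 746110.00/13690.00 = 54.50 in; ȳ = 976255.00/13690.00 = 71.31 in.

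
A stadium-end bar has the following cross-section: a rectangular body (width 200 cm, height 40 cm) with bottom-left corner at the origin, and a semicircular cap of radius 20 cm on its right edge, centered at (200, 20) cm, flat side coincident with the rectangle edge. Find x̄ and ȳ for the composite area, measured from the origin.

x̄ = 107.90 cm, ȳ = 20.00 cm

rectangular body: A = 200 × 40 = 8000.00, centroid at (100.00, 20.00).
semicircular end: A = ½π·20² = 628.32, centroid at (208.49, 20.00).
ΣA = 8628.32 cm², ΣAx̄ = 930997.04 cm³, ΣAȳ = 172566.37 cm³.
x̄ = 930997.04/8628.32 = 107.90 cm; ȳ = 172566.37/8628.32 = 20.00 cm.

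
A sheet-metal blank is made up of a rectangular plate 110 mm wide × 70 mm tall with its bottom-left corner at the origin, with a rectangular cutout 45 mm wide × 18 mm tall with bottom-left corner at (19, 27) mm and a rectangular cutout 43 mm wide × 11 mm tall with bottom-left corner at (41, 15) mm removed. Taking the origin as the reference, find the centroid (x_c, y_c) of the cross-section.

plate: A = 110 × 70 = 7700.00, centroid at (55.00, 35.00).
hole 1: A = −(45 × 18) = -810.00, centroid at (41.50, 36.00).
hole 2: A = −(43 × 11) = -473.00, centroid at (62.50, 20.50).
ΣA = 6417.00 mm²
ΣAx_c = (7700.00)(55.00) + (-810.00)(41.50) + (-473.00)(62.50) = 360322.50 mm³
ΣAy_c = (7700.00)(35.00) + (-810.00)(36.00) + (-473.00)(20.50) = 230643.50 mm³
x_c = 360322.50 / 6417.00 = 56.15 mm
y_c = 230643.50 / 6417.00 = 35.94 mm

x_c = 56.15 mm, y_c = 35.94 mm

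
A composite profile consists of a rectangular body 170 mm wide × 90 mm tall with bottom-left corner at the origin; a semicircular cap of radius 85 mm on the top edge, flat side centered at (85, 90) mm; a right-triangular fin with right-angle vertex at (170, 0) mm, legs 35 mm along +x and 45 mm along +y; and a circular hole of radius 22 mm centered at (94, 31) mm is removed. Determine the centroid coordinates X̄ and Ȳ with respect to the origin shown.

Part | A | x̄ᵢ | ȳᵢ | A·x̄ᵢ | A·ȳᵢ
rectangular body | 15300.00 | 85.00 | 45.00 | 1300500.00 | 688500.00
semicircular top | 11349.00 | 85.00 | 126.08 | 964665.29 | 1430826.98
triangular fin | 787.50 | 181.67 | 15.00 | 143062.50 | 11812.50
hole | -1520.53 | 94.00 | 31.00 | -142929.90 | -47136.46
Σ | 25915.97 |  |  | 2265297.89 | 2084003.02
X̄ = 2265297.89 / 25915.97 = 87.41 mm
Ȳ = 2084003.02 / 25915.97 = 80.41 mm

X̄ = 87.41 mm, Ȳ = 80.41 mm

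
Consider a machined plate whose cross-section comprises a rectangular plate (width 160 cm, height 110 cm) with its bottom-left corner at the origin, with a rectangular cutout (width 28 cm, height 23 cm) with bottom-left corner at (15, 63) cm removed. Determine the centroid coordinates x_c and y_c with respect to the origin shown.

plate: A = 160 × 110 = 17600.00, centroid at (80.00, 55.00).
hole: A = −(28 × 23) = -644.00, centroid at (29.00, 74.50).
ΣA = 16956.00 cm², ΣAx_c = 1389324.00 cm³, ΣAy_c = 920022.00 cm³.
x_c = 1389324.00/16956.00 = 81.94 cm; y_c = 920022.00/16956.00 = 54.26 cm.

x_c = 81.94 cm, y_c = 54.26 cm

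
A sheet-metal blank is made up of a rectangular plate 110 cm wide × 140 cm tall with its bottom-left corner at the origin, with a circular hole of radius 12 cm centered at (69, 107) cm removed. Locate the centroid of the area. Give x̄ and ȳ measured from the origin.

plate: A = 110 × 140 = 15400.00, centroid at (55.00, 70.00).
hole: A = −π·12² = -452.39, centroid at (69.00, 107.00).
ΣA = 14947.61 cm², ΣAx̄ = 815785.14 cm³, ΣAȳ = 1029594.34 cm³.
x̄ = 815785.14/14947.61 = 54.58 cm; ȳ = 1029594.34/14947.61 = 68.88 cm.

x̄ = 54.58 cm, ȳ = 68.88 cm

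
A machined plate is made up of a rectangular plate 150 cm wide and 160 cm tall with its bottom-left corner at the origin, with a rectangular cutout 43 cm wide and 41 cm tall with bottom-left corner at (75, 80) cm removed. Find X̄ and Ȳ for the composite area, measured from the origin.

X̄ = 73.30 cm, Ȳ = 78.37 cm

Part | A | x̄ᵢ | ȳᵢ | A·x̄ᵢ | A·ȳᵢ
plate | 24000.00 | 75.00 | 80.00 | 1800000.00 | 1920000.00
hole | -1763.00 | 96.50 | 100.50 | -170129.50 | -177181.50
Σ | 22237.00 |  |  | 1629870.50 | 1742818.50
X̄ = 1629870.50 / 22237.00 = 73.30 cm
Ȳ = 1742818.50 / 22237.00 = 78.37 cm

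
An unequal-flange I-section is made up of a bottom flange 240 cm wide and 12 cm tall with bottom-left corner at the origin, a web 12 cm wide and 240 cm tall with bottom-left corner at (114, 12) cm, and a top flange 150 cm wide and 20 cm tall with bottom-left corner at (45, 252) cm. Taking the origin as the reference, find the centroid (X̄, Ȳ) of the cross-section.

X̄ = 120.00 cm, Ȳ = 135.10 cm

bottom flange: A = 240 × 12 = 2880.00, centroid at (120.00, 6.00).
web: A = 12 × 240 = 2880.00, centroid at (120.00, 132.00).
top flange: A = 150 × 20 = 3000.00, centroid at (120.00, 262.00).
ΣA = 8760.00 cm², ΣAX̄ = 1051200.00 cm³, ΣAȲ = 1183440.00 cm³.
X̄ = 1051200.00/8760.00 = 120.00 cm; Ȳ = 1183440.00/8760.00 = 135.10 cm.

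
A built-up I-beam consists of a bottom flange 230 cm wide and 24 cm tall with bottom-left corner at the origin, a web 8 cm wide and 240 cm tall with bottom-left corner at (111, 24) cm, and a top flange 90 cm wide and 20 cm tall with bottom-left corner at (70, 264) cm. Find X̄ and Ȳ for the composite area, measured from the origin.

Part | A | x̄ᵢ | ȳᵢ | A·x̄ᵢ | A·ȳᵢ
bottom flange | 5520.00 | 115.00 | 12.00 | 634800.00 | 66240.00
web | 1920.00 | 115.00 | 144.00 | 220800.00 | 276480.00
top flange | 1800.00 | 115.00 | 274.00 | 207000.00 | 493200.00
Σ | 9240.00 |  |  | 1062600.00 | 835920.00
X̄ = 1062600.00 / 9240.00 = 115.00 cm
Ȳ = 835920.00 / 9240.00 = 90.47 cm

X̄ = 115.00 cm, Ȳ = 90.47 cm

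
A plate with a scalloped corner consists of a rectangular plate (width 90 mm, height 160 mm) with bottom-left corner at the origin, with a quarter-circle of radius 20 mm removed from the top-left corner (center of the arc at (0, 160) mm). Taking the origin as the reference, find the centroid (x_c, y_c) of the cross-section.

plate: A = 90 × 160 = 14400.00, centroid at (45.00, 80.00).
removed quarter-circle: A = −¼π·20² = -314.16, centroid at (8.49, 151.51).
ΣA = 14085.84 mm², ΣAx_c = 645333.33 mm³, ΣAy_c = 1104401.18 mm³.
x_c = 645333.33/14085.84 = 45.81 mm; y_c = 1104401.18/14085.84 = 78.41 mm.

x_c = 45.81 mm, y_c = 78.41 mm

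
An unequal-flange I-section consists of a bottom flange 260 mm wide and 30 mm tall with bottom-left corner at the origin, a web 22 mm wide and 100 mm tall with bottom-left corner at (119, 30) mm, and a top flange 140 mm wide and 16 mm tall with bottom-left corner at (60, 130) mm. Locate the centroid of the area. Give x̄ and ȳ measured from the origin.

x̄ = 130.00 mm, ȳ = 49.19 mm

bottom flange: A = 260 × 30 = 7800.00, centroid at (130.00, 15.00).
web: A = 22 × 100 = 2200.00, centroid at (130.00, 80.00).
top flange: A = 140 × 16 = 2240.00, centroid at (130.00, 138.00).
ΣA = 12240.00 mm²
ΣAx̄ = (7800.00)(130.00) + (2200.00)(130.00) + (2240.00)(130.00) = 1591200.00 mm³
ΣAȳ = (7800.00)(15.00) + (2200.00)(80.00) + (2240.00)(138.00) = 602120.00 mm³
x̄ = 1591200.00 / 12240.00 = 130.00 mm
ȳ = 602120.00 / 12240.00 = 49.19 mm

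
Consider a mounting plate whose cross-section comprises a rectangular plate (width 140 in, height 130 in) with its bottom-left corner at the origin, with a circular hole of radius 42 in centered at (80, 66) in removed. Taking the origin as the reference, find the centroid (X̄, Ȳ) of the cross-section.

plate: A = 140 × 130 = 18200.00, centroid at (70.00, 65.00).
hole: A = −π·42² = -5541.77, centroid at (80.00, 66.00).
ΣA = 12658.23 in², ΣAX̄ = 830658.44 in³, ΣAȲ = 817243.22 in³.
X̄ = 830658.44/12658.23 = 65.62 in; Ȳ = 817243.22/12658.23 = 64.56 in.

X̄ = 65.62 in, Ȳ = 64.56 in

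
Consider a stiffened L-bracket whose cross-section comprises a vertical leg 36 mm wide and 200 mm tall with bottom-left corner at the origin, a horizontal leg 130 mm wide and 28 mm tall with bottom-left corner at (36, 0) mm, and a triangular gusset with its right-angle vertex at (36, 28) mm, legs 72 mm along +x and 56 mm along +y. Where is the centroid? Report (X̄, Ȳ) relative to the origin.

Part | A | x̄ᵢ | ȳᵢ | A·x̄ᵢ | A·ȳᵢ
vertical leg | 7200.00 | 18.00 | 100.00 | 129600.00 | 720000.00
horizontal leg | 3640.00 | 101.00 | 14.00 | 367640.00 | 50960.00
gusset | 2016.00 | 60.00 | 46.67 | 120960.00 | 94080.00
Σ | 12856.00 |  |  | 618200.00 | 865040.00
X̄ = 618200.00 / 12856.00 = 48.09 mm
Ȳ = 865040.00 / 12856.00 = 67.29 mm

X̄ = 48.09 mm, Ȳ = 67.29 mm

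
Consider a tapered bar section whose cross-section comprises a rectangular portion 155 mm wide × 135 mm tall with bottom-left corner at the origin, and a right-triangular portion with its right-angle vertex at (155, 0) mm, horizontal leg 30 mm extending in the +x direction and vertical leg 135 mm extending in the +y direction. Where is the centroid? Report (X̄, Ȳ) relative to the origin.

rectangular portion: A = 155 × 135 = 20925.00, centroid at (77.50, 67.50).
triangular portion: A = ½·30·135 = 2025.00, centroid at (165.00, 45.00).
ΣA = 22950.00 mm², ΣAX̄ = 1955812.50 mm³, ΣAȲ = 1503562.50 mm³.
X̄ = 1955812.50/22950.00 = 85.22 mm; Ȳ = 1503562.50/22950.00 = 65.51 mm.

X̄ = 85.22 mm, Ȳ = 65.51 mm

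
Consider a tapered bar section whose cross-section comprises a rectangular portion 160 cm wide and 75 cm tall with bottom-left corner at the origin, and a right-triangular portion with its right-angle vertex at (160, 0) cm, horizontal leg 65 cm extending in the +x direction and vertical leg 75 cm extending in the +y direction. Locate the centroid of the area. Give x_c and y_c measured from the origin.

x_c = 97.16 cm, y_c = 35.39 cm

Part | A | x̄ᵢ | ȳᵢ | A·x̄ᵢ | A·ȳᵢ
rectangular portion | 12000.00 | 80.00 | 37.50 | 960000.00 | 450000.00
triangular portion | 2437.50 | 181.67 | 25.00 | 442812.50 | 60937.50
Σ | 14437.50 |  |  | 1402812.50 | 510937.50
x_c = 1402812.50 / 14437.50 = 97.16 cm
y_c = 510937.50 / 14437.50 = 35.39 cm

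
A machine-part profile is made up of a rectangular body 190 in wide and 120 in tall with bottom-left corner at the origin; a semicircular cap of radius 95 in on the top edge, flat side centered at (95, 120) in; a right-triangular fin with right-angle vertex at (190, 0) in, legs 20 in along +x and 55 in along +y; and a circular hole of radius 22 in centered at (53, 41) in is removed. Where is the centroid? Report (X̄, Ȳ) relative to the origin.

X̄ = 98.33 in, Ȳ = 99.66 in

rectangular body: A = 190 × 120 = 22800.00, centroid at (95.00, 60.00).
semicircular top: A = ½π·95² = 14176.44, centroid at (95.00, 160.32).
triangular fin: A = ½·20·55 = 550.00, centroid at (196.67, 18.33).
hole: A = −π·22² = -1520.53, centroid at (53.00, 41.00).
ΣA = 36005.91 in², ΣAX̄ = 3540340.03 in³, ΣAȲ = 3588497.32 in³.
X̄ = 3540340.03/36005.91 = 98.33 in; Ȳ = 3588497.32/36005.91 = 99.66 in.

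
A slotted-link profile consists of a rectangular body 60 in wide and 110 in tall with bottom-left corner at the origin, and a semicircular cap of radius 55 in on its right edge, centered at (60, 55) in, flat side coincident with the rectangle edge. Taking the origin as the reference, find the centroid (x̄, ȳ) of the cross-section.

x̄ = 52.33 in, ȳ = 55.00 in

rectangular body: A = 60 × 110 = 6600.00, centroid at (30.00, 55.00).
semicircular end: A = ½π·55² = 4751.66, centroid at (83.34, 55.00).
ΣA = 11351.66 in²
ΣAx̄ = (6600.00)(30.00) + (4751.66)(83.34) = 594016.20 in³
ΣAȳ = (6600.00)(55.00) + (4751.66)(55.00) = 624341.24 in³
x̄ = 594016.20 / 11351.66 = 52.33 in
ȳ = 624341.24 / 11351.66 = 55.00 in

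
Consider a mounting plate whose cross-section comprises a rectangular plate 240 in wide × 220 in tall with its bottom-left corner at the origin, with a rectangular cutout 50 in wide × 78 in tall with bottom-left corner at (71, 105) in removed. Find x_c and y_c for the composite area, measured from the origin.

x_c = 121.91 in, y_c = 107.29 in

Part | A | x̄ᵢ | ȳᵢ | A·x̄ᵢ | A·ȳᵢ
plate | 52800.00 | 120.00 | 110.00 | 6336000.00 | 5808000.00
hole | -3900.00 | 96.00 | 144.00 | -374400.00 | -561600.00
Σ | 48900.00 |  |  | 5961600.00 | 5246400.00
x_c = 5961600.00 / 48900.00 = 121.91 in
y_c = 5246400.00 / 48900.00 = 107.29 in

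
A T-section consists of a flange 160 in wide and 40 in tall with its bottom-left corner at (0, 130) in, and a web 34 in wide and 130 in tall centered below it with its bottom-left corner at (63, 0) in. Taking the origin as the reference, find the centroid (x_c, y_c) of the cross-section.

web: A = 34 × 130 = 4420.00, centroid at (80.00, 65.00).
flange: A = 160 × 40 = 6400.00, centroid at (80.00, 150.00).
ΣA = 10820.00 in², ΣAx_c = 865600.00 in³, ΣAy_c = 1247300.00 in³.
x_c = 865600.00/10820.00 = 80.00 in; y_c = 1247300.00/10820.00 = 115.28 in.

x_c = 80.00 in, y_c = 115.28 in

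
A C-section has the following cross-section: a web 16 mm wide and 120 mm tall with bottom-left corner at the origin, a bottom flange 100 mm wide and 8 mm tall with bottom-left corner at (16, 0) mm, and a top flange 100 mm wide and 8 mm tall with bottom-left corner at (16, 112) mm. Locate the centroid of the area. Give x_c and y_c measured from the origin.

x_c = 34.36 mm, y_c = 60.00 mm

Part | A | x̄ᵢ | ȳᵢ | A·x̄ᵢ | A·ȳᵢ
web | 1920.00 | 8.00 | 60.00 | 15360.00 | 115200.00
bottom flange | 800.00 | 66.00 | 4.00 | 52800.00 | 3200.00
top flange | 800.00 | 66.00 | 116.00 | 52800.00 | 92800.00
Σ | 3520.00 |  |  | 120960.00 | 211200.00
x_c = 120960.00 / 3520.00 = 34.36 mm
y_c = 211200.00 / 3520.00 = 60.00 mm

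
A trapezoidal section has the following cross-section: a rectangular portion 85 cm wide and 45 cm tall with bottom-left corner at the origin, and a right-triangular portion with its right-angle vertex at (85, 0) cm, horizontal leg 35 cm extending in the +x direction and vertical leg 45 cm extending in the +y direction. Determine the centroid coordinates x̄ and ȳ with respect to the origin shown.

rectangular portion: A = 85 × 45 = 3825.00, centroid at (42.50, 22.50).
triangular portion: A = ½·35·45 = 787.50, centroid at (96.67, 15.00).
ΣA = 4612.50 cm², ΣAx̄ = 238687.50 cm³, ΣAȳ = 97875.00 cm³.
x̄ = 238687.50/4612.50 = 51.75 cm; ȳ = 97875.00/4612.50 = 21.22 cm.

x̄ = 51.75 cm, ȳ = 21.22 cm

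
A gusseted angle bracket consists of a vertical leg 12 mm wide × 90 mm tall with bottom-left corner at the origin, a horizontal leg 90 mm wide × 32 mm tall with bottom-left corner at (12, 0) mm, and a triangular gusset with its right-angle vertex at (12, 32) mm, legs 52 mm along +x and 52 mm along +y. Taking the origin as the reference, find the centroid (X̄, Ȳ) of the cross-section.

X̄ = 39.59 mm, Ȳ = 30.38 mm

vertical leg: A = 12 × 90 = 1080.00, centroid at (6.00, 45.00).
horizontal leg: A = 90 × 32 = 2880.00, centroid at (57.00, 16.00).
gusset: A = ½·52·52 = 1352.00, centroid at (29.33, 49.33).
ΣA = 5312.00 mm²
ΣAX̄ = (1080.00)(6.00) + (2880.00)(57.00) + (1352.00)(29.33) = 210298.67 mm³
ΣAȲ = (1080.00)(45.00) + (2880.00)(16.00) + (1352.00)(49.33) = 161378.67 mm³
X̄ = 210298.67 / 5312.00 = 39.59 mm
Ȳ = 161378.67 / 5312.00 = 30.38 mm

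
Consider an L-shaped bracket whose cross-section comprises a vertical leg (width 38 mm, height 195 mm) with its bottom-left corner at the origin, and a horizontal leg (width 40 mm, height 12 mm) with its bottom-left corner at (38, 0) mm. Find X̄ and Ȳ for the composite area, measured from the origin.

Part | A | x̄ᵢ | ȳᵢ | A·x̄ᵢ | A·ȳᵢ
vertical leg | 7410.00 | 19.00 | 97.50 | 140790.00 | 722475.00
horizontal leg | 480.00 | 58.00 | 6.00 | 27840.00 | 2880.00
Σ | 7890.00 |  |  | 168630.00 | 725355.00
X̄ = 168630.00 / 7890.00 = 21.37 mm
Ȳ = 725355.00 / 7890.00 = 91.93 mm

X̄ = 21.37 mm, Ȳ = 91.93 mm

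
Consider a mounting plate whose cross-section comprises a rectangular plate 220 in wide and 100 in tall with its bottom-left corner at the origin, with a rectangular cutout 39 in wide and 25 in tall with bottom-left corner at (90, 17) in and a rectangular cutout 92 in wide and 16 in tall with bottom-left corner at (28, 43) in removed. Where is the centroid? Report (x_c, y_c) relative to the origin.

x_c = 112.74 in, y_c = 50.95 in

Part | A | x̄ᵢ | ȳᵢ | A·x̄ᵢ | A·ȳᵢ
plate | 22000.00 | 110.00 | 50.00 | 2420000.00 | 1100000.00
hole 1 | -975.00 | 109.50 | 29.50 | -106762.50 | -28762.50
hole 2 | -1472.00 | 74.00 | 51.00 | -108928.00 | -75072.00
Σ | 19553.00 |  |  | 2204309.50 | 996165.50
x_c = 2204309.50 / 19553.00 = 112.74 in
y_c = 996165.50 / 19553.00 = 50.95 in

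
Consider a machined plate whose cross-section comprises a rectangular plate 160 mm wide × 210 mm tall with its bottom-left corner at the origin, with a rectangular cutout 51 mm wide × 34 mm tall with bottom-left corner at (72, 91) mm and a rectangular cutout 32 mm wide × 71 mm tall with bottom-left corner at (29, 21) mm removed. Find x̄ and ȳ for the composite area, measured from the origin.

x̄ = 81.66 mm, ȳ = 108.55 mm

plate: A = 160 × 210 = 33600.00, centroid at (80.00, 105.00).
hole 1: A = −(51 × 34) = -1734.00, centroid at (97.50, 108.00).
hole 2: A = −(32 × 71) = -2272.00, centroid at (45.00, 56.50).
ΣA = 29594.00 mm²
ΣAx̄ = (33600.00)(80.00) + (-1734.00)(97.50) + (-2272.00)(45.00) = 2416695.00 mm³
ΣAȳ = (33600.00)(105.00) + (-1734.00)(108.00) + (-2272.00)(56.50) = 3212360.00 mm³
x̄ = 2416695.00 / 29594.00 = 81.66 mm
ȳ = 3212360.00 / 29594.00 = 108.55 mm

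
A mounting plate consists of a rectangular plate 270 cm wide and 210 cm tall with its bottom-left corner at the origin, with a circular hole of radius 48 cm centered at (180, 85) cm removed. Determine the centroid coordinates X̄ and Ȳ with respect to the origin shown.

Part | A | x̄ᵢ | ȳᵢ | A·x̄ᵢ | A·ȳᵢ
plate | 56700.00 | 135.00 | 105.00 | 7654500.00 | 5953500.00
hole | -7238.23 | 180.00 | 85.00 | -1302881.31 | -615249.51
Σ | 49461.77 |  |  | 6351618.69 | 5338250.49
X̄ = 6351618.69 / 49461.77 = 128.41 cm
Ȳ = 5338250.49 / 49461.77 = 107.93 cm

X̄ = 128.41 cm, Ȳ = 107.93 cm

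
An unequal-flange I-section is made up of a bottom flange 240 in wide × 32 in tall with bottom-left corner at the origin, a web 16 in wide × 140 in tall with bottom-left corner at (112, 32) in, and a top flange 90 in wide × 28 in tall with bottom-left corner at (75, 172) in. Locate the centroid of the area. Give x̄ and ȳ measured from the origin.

x̄ = 120.00 in, ȳ = 65.92 in

bottom flange: A = 240 × 32 = 7680.00, centroid at (120.00, 16.00).
web: A = 16 × 140 = 2240.00, centroid at (120.00, 102.00).
top flange: A = 90 × 28 = 2520.00, centroid at (120.00, 186.00).
ΣA = 12440.00 in²
ΣAx̄ = (7680.00)(120.00) + (2240.00)(120.00) + (2520.00)(120.00) = 1492800.00 in³
ΣAȳ = (7680.00)(16.00) + (2240.00)(102.00) + (2520.00)(186.00) = 820080.00 in³
x̄ = 1492800.00 / 12440.00 = 120.00 in
ȳ = 820080.00 / 12440.00 = 65.92 in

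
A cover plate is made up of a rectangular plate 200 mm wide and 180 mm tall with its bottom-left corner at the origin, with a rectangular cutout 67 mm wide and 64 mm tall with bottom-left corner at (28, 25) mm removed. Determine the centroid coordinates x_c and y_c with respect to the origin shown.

x_c = 105.21 mm, y_c = 94.46 mm

Part | A | x̄ᵢ | ȳᵢ | A·x̄ᵢ | A·ȳᵢ
plate | 36000.00 | 100.00 | 90.00 | 3600000.00 | 3240000.00
hole | -4288.00 | 61.50 | 57.00 | -263712.00 | -244416.00
Σ | 31712.00 |  |  | 3336288.00 | 2995584.00
x_c = 3336288.00 / 31712.00 = 105.21 mm
y_c = 2995584.00 / 31712.00 = 94.46 mm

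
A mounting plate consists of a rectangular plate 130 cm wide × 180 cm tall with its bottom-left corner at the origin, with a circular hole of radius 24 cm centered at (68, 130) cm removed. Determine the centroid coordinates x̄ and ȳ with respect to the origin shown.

plate: A = 130 × 180 = 23400.00, centroid at (65.00, 90.00).
hole: A = −π·24² = -1809.56, centroid at (68.00, 130.00).
ΣA = 21590.44 cm²
ΣAx̄ = (23400.00)(65.00) + (-1809.56)(68.00) = 1397950.10 cm³
ΣAȳ = (23400.00)(90.00) + (-1809.56)(130.00) = 1870757.54 cm³
x̄ = 1397950.10 / 21590.44 = 64.75 cm
ȳ = 1870757.54 / 21590.44 = 86.65 cm

x̄ = 64.75 cm, ȳ = 86.65 cm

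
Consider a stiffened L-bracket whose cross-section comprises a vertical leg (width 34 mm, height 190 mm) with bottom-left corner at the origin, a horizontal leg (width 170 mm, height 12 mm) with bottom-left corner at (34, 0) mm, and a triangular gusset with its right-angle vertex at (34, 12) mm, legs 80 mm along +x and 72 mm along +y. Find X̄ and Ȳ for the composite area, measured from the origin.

X̄ = 46.34 mm, Ȳ = 64.11 mm

vertical leg: A = 34 × 190 = 6460.00, centroid at (17.00, 95.00).
horizontal leg: A = 170 × 12 = 2040.00, centroid at (119.00, 6.00).
gusset: A = ½·80·72 = 2880.00, centroid at (60.67, 36.00).
ΣA = 11380.00 mm², ΣAX̄ = 527300.00 mm³, ΣAȲ = 729620.00 mm³.
X̄ = 527300.00/11380.00 = 46.34 mm; Ȳ = 729620.00/11380.00 = 64.11 mm.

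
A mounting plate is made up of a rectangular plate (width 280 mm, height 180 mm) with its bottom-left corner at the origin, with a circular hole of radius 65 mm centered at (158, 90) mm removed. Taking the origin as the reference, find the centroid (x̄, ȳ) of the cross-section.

x̄ = 133.56 mm, ȳ = 90.00 mm

plate: A = 280 × 180 = 50400.00, centroid at (140.00, 90.00).
hole: A = −π·65² = -13273.23, centroid at (158.00, 90.00).
ΣA = 37126.77 mm²
ΣAx̄ = (50400.00)(140.00) + (-13273.23)(158.00) = 4958829.82 mm³
ΣAȳ = (50400.00)(90.00) + (-13273.23)(90.00) = 3341409.39 mm³
x̄ = 4958829.82 / 37126.77 = 133.56 mm
ȳ = 3341409.39 / 37126.77 = 90.00 mm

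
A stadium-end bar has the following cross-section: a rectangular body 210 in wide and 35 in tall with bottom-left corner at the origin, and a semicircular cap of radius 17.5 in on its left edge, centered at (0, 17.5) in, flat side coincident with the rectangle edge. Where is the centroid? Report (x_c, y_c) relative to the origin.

rectangular body: A = 210 × 35 = 7350.00, centroid at (105.00, 17.50).
semicircular end: A = ½π·17.5² = 481.06, centroid at (-7.43, 17.50).
ΣA = 7831.06 in², ΣAx_c = 768177.08 in³, ΣAy_c = 137043.49 in³.
x_c = 768177.08/7831.06 = 98.09 in; y_c = 137043.49/7831.06 = 17.50 in.

x_c = 98.09 in, y_c = 17.50 in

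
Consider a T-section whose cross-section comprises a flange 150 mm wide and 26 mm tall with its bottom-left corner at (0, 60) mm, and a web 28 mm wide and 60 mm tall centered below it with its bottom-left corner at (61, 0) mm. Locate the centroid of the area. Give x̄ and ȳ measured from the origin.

web: A = 28 × 60 = 1680.00, centroid at (75.00, 30.00).
flange: A = 150 × 26 = 3900.00, centroid at (75.00, 73.00).
ΣA = 5580.00 mm², ΣAx̄ = 418500.00 mm³, ΣAȳ = 335100.00 mm³.
x̄ = 418500.00/5580.00 = 75.00 mm; ȳ = 335100.00/5580.00 = 60.05 mm.

x̄ = 75.00 mm, ȳ = 60.05 mm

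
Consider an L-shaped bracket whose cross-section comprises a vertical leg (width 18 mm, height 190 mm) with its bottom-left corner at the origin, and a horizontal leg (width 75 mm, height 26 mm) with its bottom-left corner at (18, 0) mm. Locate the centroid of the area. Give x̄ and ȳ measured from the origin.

x̄ = 25.89 mm, ȳ = 65.22 mm

Part | A | x̄ᵢ | ȳᵢ | A·x̄ᵢ | A·ȳᵢ
vertical leg | 3420.00 | 9.00 | 95.00 | 30780.00 | 324900.00
horizontal leg | 1950.00 | 55.50 | 13.00 | 108225.00 | 25350.00
Σ | 5370.00 |  |  | 139005.00 | 350250.00
x̄ = 139005.00 / 5370.00 = 25.89 mm
ȳ = 350250.00 / 5370.00 = 65.22 mm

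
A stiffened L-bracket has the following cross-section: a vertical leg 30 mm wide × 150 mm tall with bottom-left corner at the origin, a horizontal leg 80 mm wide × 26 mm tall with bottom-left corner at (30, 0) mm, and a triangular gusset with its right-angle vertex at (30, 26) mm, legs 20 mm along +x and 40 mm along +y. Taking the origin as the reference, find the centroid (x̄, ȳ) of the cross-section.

vertical leg: A = 30 × 150 = 4500.00, centroid at (15.00, 75.00).
horizontal leg: A = 80 × 26 = 2080.00, centroid at (70.00, 13.00).
gusset: A = ½·20·40 = 400.00, centroid at (36.67, 39.33).
ΣA = 6980.00 mm²
ΣAx̄ = (4500.00)(15.00) + (2080.00)(70.00) + (400.00)(36.67) = 227766.67 mm³
ΣAȳ = (4500.00)(75.00) + (2080.00)(13.00) + (400.00)(39.33) = 380273.33 mm³
x̄ = 227766.67 / 6980.00 = 32.63 mm
ȳ = 380273.33 / 6980.00 = 54.48 mm

x̄ = 32.63 mm, ȳ = 54.48 mm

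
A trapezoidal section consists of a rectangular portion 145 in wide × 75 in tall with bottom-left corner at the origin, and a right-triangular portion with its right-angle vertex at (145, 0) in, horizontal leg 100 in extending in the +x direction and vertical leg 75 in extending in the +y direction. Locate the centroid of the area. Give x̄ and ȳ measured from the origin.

x̄ = 99.64 in, ȳ = 34.29 in

rectangular portion: A = 145 × 75 = 10875.00, centroid at (72.50, 37.50).
triangular portion: A = ½·100·75 = 3750.00, centroid at (178.33, 25.00).
ΣA = 14625.00 in²
ΣAx̄ = (10875.00)(72.50) + (3750.00)(178.33) = 1457187.50 in³
ΣAȳ = (10875.00)(37.50) + (3750.00)(25.00) = 501562.50 in³
x̄ = 1457187.50 / 14625.00 = 99.64 in
ȳ = 501562.50 / 14625.00 = 34.29 in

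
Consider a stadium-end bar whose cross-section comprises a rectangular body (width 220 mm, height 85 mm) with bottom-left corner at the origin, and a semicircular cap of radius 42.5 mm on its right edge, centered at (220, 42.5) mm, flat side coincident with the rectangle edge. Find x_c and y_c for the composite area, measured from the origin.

x_c = 126.87 mm, y_c = 42.50 mm

rectangular body: A = 220 × 85 = 18700.00, centroid at (110.00, 42.50).
semicircular end: A = ½π·42.5² = 2837.25, centroid at (238.04, 42.50).
ΣA = 21537.25 mm²
ΣAx_c = (18700.00)(110.00) + (2837.25)(238.04) = 2732372.27 mm³
ΣAy_c = (18700.00)(42.50) + (2837.25)(42.50) = 915333.16 mm³
x_c = 2732372.27 / 21537.25 = 126.87 mm
y_c = 915333.16 / 21537.25 = 42.50 mm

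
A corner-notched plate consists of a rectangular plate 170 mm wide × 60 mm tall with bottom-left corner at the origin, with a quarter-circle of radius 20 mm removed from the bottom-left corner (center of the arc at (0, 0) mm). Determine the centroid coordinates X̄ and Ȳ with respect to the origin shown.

plate: A = 170 × 60 = 10200.00, centroid at (85.00, 30.00).
removed quarter-circle: A = −¼π·20² = -314.16, centroid at (8.49, 8.49).
ΣA = 9885.84 mm², ΣAX̄ = 864333.33 mm³, ΣAȲ = 303333.33 mm³.
X̄ = 864333.33/9885.84 = 87.43 mm; Ȳ = 303333.33/9885.84 = 30.68 mm.

X̄ = 87.43 mm, Ȳ = 30.68 mm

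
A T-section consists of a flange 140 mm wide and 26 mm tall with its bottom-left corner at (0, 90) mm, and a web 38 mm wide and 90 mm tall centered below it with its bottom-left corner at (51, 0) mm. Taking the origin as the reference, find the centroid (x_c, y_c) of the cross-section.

x_c = 70.00 mm, y_c = 74.90 mm

Part | A | x̄ᵢ | ȳᵢ | A·x̄ᵢ | A·ȳᵢ
web | 3420.00 | 70.00 | 45.00 | 239400.00 | 153900.00
flange | 3640.00 | 70.00 | 103.00 | 254800.00 | 374920.00
Σ | 7060.00 |  |  | 494200.00 | 528820.00
x_c = 494200.00 / 7060.00 = 70.00 mm
y_c = 528820.00 / 7060.00 = 74.90 mm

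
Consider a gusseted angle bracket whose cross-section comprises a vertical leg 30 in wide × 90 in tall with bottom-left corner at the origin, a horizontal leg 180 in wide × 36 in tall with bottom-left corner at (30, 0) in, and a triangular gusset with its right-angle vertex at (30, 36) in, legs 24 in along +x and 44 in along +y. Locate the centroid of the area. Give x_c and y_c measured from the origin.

x_c = 86.34 in, y_c = 27.29 in

vertical leg: A = 30 × 90 = 2700.00, centroid at (15.00, 45.00).
horizontal leg: A = 180 × 36 = 6480.00, centroid at (120.00, 18.00).
gusset: A = ½·24·44 = 528.00, centroid at (38.00, 50.67).
ΣA = 9708.00 in²
ΣAx_c = (2700.00)(15.00) + (6480.00)(120.00) + (528.00)(38.00) = 838164.00 in³
ΣAy_c = (2700.00)(45.00) + (6480.00)(18.00) + (528.00)(50.67) = 264892.00 in³
x_c = 838164.00 / 9708.00 = 86.34 in
y_c = 264892.00 / 9708.00 = 27.29 in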